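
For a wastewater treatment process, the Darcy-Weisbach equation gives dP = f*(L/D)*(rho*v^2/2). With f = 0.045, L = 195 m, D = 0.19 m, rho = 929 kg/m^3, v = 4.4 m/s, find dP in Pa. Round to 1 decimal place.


dP = f * (L/D) * (rho*v^2/2)
dP = 0.045 * (195/0.19) * (929*4.4^2/2)
L/D = 1026.31578947
rho*v^2/2 = 929*19.36/2 = 8992.72
dP = 0.045 * 1026.31578947 * 8992.72
dP = 415321.7 Pa


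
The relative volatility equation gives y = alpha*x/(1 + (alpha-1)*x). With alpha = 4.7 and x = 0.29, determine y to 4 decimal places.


y = alpha*x / (1 + (alpha-1)*x)
y = 4.7*0.29 / (1 + (4.7-1)*0.29)
y = 1.363 / (1 + 1.073)
y = 1.363 / 2.073
y = 0.6575


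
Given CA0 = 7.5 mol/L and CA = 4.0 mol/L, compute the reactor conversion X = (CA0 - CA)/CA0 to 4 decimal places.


X = (CA0 - CA) / CA0
X = (7.5 - 4.0) / 7.5
X = 3.5 / 7.5
X = 0.4667


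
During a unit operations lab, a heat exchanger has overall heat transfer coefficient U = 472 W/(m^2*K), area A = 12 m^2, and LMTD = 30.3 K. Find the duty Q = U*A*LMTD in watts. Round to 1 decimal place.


Q = U * A * LMTD
Q = 472 * 12 * 30.3
Q = 171619.2 W


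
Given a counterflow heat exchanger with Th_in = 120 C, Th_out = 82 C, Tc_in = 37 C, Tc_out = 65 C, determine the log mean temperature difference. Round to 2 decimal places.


dT1 = Th_in - Tc_out = 120 - 65 = 55
dT2 = Th_out - Tc_in = 82 - 37 = 45
LMTD = (dT1 - dT2) / ln(dT1/dT2)
LMTD = (55 - 45) / ln(55/45)
LMTD = 49.83 K


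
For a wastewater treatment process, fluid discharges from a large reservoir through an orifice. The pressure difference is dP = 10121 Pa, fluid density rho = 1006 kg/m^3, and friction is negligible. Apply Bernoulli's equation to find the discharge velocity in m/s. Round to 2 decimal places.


v = sqrt(2*dP/rho)
v = sqrt(2*10121/1006)
v = sqrt(20.121272)
v = 4.49 m/s


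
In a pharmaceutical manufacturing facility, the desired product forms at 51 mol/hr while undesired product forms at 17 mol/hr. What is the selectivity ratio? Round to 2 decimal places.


S = desired product rate / undesired product rate
S = 51 / 17
S = 3.00


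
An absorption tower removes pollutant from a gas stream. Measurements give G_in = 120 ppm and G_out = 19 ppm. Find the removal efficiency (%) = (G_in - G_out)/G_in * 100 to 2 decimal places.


Efficiency = (G_in - G_out) / G_in * 100%
Efficiency = (120 - 19) / 120 * 100
Efficiency = 101 / 120 * 100
Efficiency = 84.17%


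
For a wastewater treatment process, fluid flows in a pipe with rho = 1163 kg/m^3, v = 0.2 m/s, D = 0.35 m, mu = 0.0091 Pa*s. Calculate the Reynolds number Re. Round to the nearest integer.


Re = rho * v * D / mu
Re = 1163 * 0.2 * 0.35 / 0.0091
Re = 81.41 / 0.0091
Re = 8946


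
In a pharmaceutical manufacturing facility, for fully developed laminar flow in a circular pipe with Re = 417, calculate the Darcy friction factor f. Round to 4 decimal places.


f = 64 / Re
f = 64 / 417
f = 0.1535


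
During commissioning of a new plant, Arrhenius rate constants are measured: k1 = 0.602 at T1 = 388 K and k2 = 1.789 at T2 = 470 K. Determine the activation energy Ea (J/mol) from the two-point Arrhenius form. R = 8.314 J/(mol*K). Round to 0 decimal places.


Ea = R * ln(k2/k1) / (1/T1 - 1/T2)
ln(k2/k1) = ln(1.789/0.602) = 1.0891546
1/T1 - 1/T2 = 1/388 - 1/470 = 0.000449660013
Ea = 8.314 * 1.0891546 / 0.000449660013
Ea = 20138 J/mol


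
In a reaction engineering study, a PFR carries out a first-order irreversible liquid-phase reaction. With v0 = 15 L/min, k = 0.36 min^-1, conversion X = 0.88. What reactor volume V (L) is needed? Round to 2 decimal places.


V = (v0/k) * ln(1/(1-X))
V = (15/0.36) * ln(1/(1-0.88))
V = 41.666667 * ln(8.333333)
V = 41.666667 * 2.120263
V = 88.34 L


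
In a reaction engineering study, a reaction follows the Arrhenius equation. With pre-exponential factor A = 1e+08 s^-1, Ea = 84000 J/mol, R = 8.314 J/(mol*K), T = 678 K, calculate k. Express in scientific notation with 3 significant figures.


k = A * exp(-Ea/(R*T))
k = 1e+08 * exp(-84000 / (8.314 * 678))
k = 1e+08 * exp(-14.901829)
k = 3.37e+01


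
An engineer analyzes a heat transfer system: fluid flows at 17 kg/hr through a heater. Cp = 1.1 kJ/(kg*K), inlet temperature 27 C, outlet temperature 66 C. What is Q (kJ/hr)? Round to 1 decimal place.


Q = m_dot * Cp * (T2 - T1)
Q = 17 * 1.1 * (66 - 27)
Q = 17 * 1.1 * 39
Q = 729.3 kJ/hr


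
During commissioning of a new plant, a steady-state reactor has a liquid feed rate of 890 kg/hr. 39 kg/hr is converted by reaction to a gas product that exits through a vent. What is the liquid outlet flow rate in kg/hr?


Steady-state mass balance on the main outlet: F_out = F_in - F_removed
F_out = 890 - 39
F_out = 851 kg/hr


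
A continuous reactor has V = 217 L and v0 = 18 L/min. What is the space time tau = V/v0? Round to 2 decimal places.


tau = V / v0
tau = 217 / 18
tau = 12.06 min


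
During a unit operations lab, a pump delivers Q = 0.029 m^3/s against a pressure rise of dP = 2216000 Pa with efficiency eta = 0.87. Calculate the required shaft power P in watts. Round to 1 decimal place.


P = Q * dP / eta
P = 0.029 * 2216000 / 0.87
P = 64264.0 / 0.87
P = 73866.7 W


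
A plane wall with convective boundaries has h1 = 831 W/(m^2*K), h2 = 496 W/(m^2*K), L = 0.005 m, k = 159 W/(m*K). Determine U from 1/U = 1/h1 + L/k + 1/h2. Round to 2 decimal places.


1/U = 1/h1 + L/k + 1/h2
1/U = 1/831 + 0.005/159 + 1/496
1/U = 0.0012033694 + 3.14465e-05 + 0.002016129
1/U = 0.0032509449
U = 307.60 W/(m^2*K)


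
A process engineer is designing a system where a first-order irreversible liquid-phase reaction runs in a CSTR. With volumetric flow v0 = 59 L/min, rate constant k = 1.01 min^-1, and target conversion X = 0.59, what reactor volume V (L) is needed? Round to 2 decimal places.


V = v0 * X / (k * (1 - X))
V = 59 * 0.59 / (1.01 * (1 - 0.59))
V = 34.81 / (1.01 * 0.41)
V = 34.81 / 0.4141
V = 84.06 L


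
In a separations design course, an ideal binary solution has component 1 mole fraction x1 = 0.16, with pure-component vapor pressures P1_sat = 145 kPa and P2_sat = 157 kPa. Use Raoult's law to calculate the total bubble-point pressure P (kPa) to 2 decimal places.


P = x1*P1_sat + x2*P2_sat
x2 = 1 - x1 = 1 - 0.16 = 0.84
P = 0.16*145 + 0.84*157
P = 23.2 + 131.88
P = 155.08 kPa


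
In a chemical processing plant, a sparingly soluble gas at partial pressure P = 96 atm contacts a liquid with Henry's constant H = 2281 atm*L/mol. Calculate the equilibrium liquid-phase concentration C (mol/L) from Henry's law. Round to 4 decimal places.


C = P / H
C = 96 / 2281
C = 0.0421 mol/L


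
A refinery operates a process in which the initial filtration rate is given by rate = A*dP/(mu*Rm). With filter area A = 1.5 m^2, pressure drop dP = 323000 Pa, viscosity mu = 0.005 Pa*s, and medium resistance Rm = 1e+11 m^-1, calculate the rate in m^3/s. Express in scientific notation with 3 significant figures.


rate = A * dP / (mu * Rm)
rate = 1.5 * 323000 / (0.005 * 1e+11)
rate = 484500.0 / 5.000e+08
rate = 9.69e-04 m^3/s


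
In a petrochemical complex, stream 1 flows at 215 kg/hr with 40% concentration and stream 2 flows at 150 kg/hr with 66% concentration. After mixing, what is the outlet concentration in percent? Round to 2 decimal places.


Mass balance on solute: F1*x1 + F2*x2 = F3*x3
F3 = F1 + F2 = 215 + 150 = 365 kg/hr
x3 = (F1*x1 + F2*x2)/F3
x3 = (215*0.4 + 150*0.66) / 365
x3 = 50.68%


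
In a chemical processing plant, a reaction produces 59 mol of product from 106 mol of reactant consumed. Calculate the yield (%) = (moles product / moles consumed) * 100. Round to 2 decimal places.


Yield = (moles product / moles consumed) * 100%
Yield = (59 / 106) * 100
Yield = 0.5566 * 100
Yield = 55.66%


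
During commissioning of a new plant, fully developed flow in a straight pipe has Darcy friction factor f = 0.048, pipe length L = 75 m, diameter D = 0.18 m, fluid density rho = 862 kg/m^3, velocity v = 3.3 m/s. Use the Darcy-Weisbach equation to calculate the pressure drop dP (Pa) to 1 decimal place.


dP = f * (L/D) * (rho*v^2/2)
dP = 0.048 * (75/0.18) * (862*3.3^2/2)
L/D = 416.66666667
rho*v^2/2 = 862*10.89/2 = 4693.59
dP = 0.048 * 416.66666667 * 4693.59
dP = 93871.8 Pa


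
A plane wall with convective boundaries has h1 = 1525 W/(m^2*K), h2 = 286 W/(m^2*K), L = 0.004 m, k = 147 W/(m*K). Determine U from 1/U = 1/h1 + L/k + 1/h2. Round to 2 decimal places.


1/U = 1/h1 + L/k + 1/h2
1/U = 1/1525 + 0.004/147 + 1/286
1/U = 0.0006557377 + 2.72109e-05 + 0.0034965035
1/U = 0.0041794521
U = 239.27 W/(m^2*K)


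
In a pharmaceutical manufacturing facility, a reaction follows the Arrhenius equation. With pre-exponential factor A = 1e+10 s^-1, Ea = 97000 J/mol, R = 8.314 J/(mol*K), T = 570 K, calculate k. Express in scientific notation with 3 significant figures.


k = A * exp(-Ea/(R*T))
k = 1e+10 * exp(-97000 / (8.314 * 570))
k = 1e+10 * exp(-20.46854)
k = 1.29e+01


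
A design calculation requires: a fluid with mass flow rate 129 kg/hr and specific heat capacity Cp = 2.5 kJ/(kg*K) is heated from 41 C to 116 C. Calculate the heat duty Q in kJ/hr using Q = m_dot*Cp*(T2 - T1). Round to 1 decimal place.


Q = m_dot * Cp * (T2 - T1)
Q = 129 * 2.5 * (116 - 41)
Q = 129 * 2.5 * 75
Q = 24187.5 kJ/hr


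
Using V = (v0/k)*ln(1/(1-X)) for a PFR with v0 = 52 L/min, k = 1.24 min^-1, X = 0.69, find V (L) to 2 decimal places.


V = (v0/k) * ln(1/(1-X))
V = (52/1.24) * ln(1/(1-0.69))
V = 41.935484 * ln(3.225806)
V = 41.935484 * 1.171183
V = 49.11 L


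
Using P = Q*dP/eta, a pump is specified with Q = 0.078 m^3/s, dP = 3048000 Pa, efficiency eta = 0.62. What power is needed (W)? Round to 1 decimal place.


P = Q * dP / eta
P = 0.078 * 3048000 / 0.62
P = 237744.0 / 0.62
P = 383458.1 W


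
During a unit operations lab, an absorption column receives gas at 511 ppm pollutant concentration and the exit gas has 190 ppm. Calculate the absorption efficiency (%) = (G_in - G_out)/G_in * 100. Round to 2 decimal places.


Efficiency = (G_in - G_out) / G_in * 100%
Efficiency = (511 - 190) / 511 * 100
Efficiency = 321 / 511 * 100
Efficiency = 62.82%


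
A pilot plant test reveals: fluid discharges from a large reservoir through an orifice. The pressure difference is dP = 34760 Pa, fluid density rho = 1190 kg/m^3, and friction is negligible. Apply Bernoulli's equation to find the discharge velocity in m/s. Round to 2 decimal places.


v = sqrt(2*dP/rho)
v = sqrt(2*34760/1190)
v = sqrt(58.420168)
v = 7.64 m/s


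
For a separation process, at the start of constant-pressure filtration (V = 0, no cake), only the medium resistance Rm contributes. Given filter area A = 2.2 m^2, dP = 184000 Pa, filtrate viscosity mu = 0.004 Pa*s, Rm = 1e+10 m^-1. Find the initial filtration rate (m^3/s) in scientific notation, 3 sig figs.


rate = A * dP / (mu * Rm)
rate = 2.2 * 184000 / (0.004 * 1e+10)
rate = 404800.0 / 4.000e+07
rate = 1.01e-02 m^3/s


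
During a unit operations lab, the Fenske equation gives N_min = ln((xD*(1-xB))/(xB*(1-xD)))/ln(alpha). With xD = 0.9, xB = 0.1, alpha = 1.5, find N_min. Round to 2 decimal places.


N_min = ln((xD*(1-xB))/(xB*(1-xD))) / ln(alpha)
Numerator inside ln: 0.81 / 0.01 = 81.0
ln(81.0) = 4.394449
ln(alpha) = ln(1.5) = 0.405465
N_min = 4.394449 / 0.405465 = 10.84


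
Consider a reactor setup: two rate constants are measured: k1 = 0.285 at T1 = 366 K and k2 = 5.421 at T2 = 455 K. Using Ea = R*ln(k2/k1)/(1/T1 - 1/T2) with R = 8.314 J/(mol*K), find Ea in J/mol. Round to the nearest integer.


Ea = R * ln(k2/k1) / (1/T1 - 1/T2)
ln(k2/k1) = ln(5.421/0.285) = 2.9455464
1/T1 - 1/T2 = 1/366 - 1/455 = 0.000534438239
Ea = 8.314 * 2.9455464 / 0.000534438239
Ea = 45822 J/mol


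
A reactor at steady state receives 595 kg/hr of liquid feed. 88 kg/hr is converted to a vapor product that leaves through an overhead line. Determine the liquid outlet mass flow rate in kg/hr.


Steady-state mass balance on the main outlet: F_out = F_in - F_removed
F_out = 595 - 88
F_out = 507 kg/hr


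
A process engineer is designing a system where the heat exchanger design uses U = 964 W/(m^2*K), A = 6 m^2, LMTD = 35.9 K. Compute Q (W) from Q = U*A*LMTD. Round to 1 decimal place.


Q = U * A * LMTD
Q = 964 * 6 * 35.9
Q = 207645.6 W


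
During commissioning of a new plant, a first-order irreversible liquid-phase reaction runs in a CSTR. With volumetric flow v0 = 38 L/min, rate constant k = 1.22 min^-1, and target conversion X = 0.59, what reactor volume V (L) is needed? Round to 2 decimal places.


V = v0 * X / (k * (1 - X))
V = 38 * 0.59 / (1.22 * (1 - 0.59))
V = 22.42 / (1.22 * 0.41)
V = 22.42 / 0.5002
V = 44.82 L


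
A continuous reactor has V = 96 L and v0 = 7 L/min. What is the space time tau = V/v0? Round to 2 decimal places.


tau = V / v0
tau = 96 / 7
tau = 13.71 min


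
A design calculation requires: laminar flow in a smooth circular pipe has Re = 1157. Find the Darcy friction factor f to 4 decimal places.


f = 64 / Re
f = 64 / 1157
f = 0.0553


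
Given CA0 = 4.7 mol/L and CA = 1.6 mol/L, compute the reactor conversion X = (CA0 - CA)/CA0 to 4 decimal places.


X = (CA0 - CA) / CA0
X = (4.7 - 1.6) / 4.7
X = 3.1 / 4.7
X = 0.6596


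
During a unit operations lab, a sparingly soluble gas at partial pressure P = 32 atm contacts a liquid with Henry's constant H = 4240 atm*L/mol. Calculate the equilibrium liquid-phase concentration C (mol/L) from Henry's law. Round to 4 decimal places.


C = P / H
C = 32 / 4240
C = 0.0075 mol/L


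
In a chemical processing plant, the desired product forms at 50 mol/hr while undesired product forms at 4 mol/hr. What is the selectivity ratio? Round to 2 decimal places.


S = desired product rate / undesired product rate
S = 50 / 4
S = 12.50


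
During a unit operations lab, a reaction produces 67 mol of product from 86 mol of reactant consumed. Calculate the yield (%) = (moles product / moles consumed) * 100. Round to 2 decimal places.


Yield = (moles product / moles consumed) * 100%
Yield = (67 / 86) * 100
Yield = 0.7791 * 100
Yield = 77.91%


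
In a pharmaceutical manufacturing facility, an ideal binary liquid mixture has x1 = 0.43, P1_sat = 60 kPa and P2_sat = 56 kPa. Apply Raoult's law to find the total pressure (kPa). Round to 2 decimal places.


P = x1*P1_sat + x2*P2_sat
x2 = 1 - x1 = 1 - 0.43 = 0.57
P = 0.43*60 + 0.57*56
P = 25.8 + 31.92
P = 57.72 kPa


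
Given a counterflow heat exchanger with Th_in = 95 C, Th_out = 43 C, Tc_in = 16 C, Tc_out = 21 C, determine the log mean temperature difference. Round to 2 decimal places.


dT1 = Th_in - Tc_out = 95 - 21 = 74
dT2 = Th_out - Tc_in = 43 - 16 = 27
LMTD = (dT1 - dT2) / ln(dT1/dT2)
LMTD = (74 - 27) / ln(74/27)
LMTD = 46.62 K


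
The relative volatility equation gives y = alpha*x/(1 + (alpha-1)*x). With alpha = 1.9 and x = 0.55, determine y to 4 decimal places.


y = alpha*x / (1 + (alpha-1)*x)
y = 1.9*0.55 / (1 + (1.9-1)*0.55)
y = 1.045 / (1 + 0.495)
y = 1.045 / 1.495
y = 0.6990


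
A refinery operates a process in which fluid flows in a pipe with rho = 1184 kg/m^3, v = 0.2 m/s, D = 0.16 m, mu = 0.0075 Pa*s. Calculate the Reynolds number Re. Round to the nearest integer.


Re = rho * v * D / mu
Re = 1184 * 0.2 * 0.16 / 0.0075
Re = 37.888 / 0.0075
Re = 5052


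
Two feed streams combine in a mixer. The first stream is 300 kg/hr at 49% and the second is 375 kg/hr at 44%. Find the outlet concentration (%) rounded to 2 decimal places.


Mass balance on solute: F1*x1 + F2*x2 = F3*x3
F3 = F1 + F2 = 300 + 375 = 675 kg/hr
x3 = (F1*x1 + F2*x2)/F3
x3 = (300*0.49 + 375*0.44) / 675
x3 = 46.22%


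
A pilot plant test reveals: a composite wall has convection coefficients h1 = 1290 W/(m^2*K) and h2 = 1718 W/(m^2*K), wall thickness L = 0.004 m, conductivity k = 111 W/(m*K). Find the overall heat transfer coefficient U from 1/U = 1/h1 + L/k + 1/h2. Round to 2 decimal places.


1/U = 1/h1 + L/k + 1/h2
1/U = 1/1290 + 0.004/111 + 1/1718
1/U = 0.0007751938 + 3.6036e-05 + 0.0005820722
1/U = 0.001393302
U = 717.72 W/(m^2*K)


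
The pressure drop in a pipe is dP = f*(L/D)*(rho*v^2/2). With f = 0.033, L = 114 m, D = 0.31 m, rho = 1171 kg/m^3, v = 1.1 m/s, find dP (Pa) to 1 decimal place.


dP = f * (L/D) * (rho*v^2/2)
dP = 0.033 * (114/0.31) * (1171*1.1^2/2)
L/D = 367.74193548
rho*v^2/2 = 1171*1.21/2 = 708.455
dP = 0.033 * 367.74193548 * 708.455
dP = 8597.4 Pa


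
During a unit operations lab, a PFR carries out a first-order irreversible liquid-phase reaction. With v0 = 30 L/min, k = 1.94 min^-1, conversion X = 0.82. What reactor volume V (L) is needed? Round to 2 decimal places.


V = (v0/k) * ln(1/(1-X))
V = (30/1.94) * ln(1/(1-0.82))
V = 15.463918 * ln(5.555556)
V = 15.463918 * 1.714799
V = 26.52 L


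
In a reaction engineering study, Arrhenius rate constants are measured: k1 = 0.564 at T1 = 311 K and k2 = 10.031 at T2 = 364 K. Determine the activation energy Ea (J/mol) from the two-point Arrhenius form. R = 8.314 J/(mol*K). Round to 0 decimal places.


Ea = R * ln(k2/k1) / (1/T1 - 1/T2)
ln(k2/k1) = ln(10.031/0.564) = 2.8783813
1/T1 - 1/T2 = 1/311 - 1/364 = 0.000468181336
Ea = 8.314 * 2.8783813 / 0.000468181336
Ea = 51115 J/mol


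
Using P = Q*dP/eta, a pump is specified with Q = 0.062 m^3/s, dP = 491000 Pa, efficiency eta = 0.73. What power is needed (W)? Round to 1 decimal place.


P = Q * dP / eta
P = 0.062 * 491000 / 0.73
P = 30442.0 / 0.73
P = 41701.4 W


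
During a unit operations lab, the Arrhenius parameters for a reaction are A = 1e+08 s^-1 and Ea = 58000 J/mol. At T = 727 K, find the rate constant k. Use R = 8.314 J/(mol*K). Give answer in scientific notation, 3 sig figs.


k = A * exp(-Ea/(R*T))
k = 1e+08 * exp(-58000 / (8.314 * 727))
k = 1e+08 * exp(-9.595852)
k = 6.80e+03


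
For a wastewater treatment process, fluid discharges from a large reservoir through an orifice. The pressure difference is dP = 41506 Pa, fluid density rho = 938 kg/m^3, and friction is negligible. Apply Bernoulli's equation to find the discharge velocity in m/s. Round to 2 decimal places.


v = sqrt(2*dP/rho)
v = sqrt(2*41506/938)
v = sqrt(88.498934)
v = 9.41 m/s


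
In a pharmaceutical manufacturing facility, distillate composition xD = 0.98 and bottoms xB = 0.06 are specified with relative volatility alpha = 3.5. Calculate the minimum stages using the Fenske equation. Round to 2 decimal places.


N_min = ln((xD*(1-xB))/(xB*(1-xD))) / ln(alpha)
Numerator inside ln: 0.9212 / 0.0012 = 767.666667
ln(767.666667) = 6.643356
ln(alpha) = ln(3.5) = 1.252763
N_min = 6.643356 / 1.252763 = 5.30


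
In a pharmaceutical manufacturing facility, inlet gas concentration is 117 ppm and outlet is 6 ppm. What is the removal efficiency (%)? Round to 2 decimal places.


Efficiency = (G_in - G_out) / G_in * 100%
Efficiency = (117 - 6) / 117 * 100
Efficiency = 111 / 117 * 100
Efficiency = 94.87%


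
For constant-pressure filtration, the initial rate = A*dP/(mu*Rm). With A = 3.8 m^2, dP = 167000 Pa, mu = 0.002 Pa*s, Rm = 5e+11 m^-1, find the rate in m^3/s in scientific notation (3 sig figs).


rate = A * dP / (mu * Rm)
rate = 3.8 * 167000 / (0.002 * 5e+11)
rate = 634600.0 / 1.000e+09
rate = 6.35e-04 m^3/s


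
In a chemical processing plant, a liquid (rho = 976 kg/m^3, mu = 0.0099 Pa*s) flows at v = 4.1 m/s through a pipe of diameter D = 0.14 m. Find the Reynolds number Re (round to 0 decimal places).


Re = rho * v * D / mu
Re = 976 * 4.1 * 0.14 / 0.0099
Re = 560.224 / 0.0099
Re = 56588


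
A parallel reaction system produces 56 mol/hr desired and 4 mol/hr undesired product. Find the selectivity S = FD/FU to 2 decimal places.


S = desired product rate / undesired product rate
S = 56 / 4
S = 14.00


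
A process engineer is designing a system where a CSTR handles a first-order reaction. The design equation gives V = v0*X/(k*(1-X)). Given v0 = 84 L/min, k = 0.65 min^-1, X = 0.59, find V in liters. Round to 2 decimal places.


V = v0 * X / (k * (1 - X))
V = 84 * 0.59 / (0.65 * (1 - 0.59))
V = 49.56 / (0.65 * 0.41)
V = 49.56 / 0.2665
V = 185.97 L


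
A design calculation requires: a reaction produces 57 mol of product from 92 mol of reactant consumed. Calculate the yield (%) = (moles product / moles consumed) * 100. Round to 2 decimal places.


Yield = (moles product / moles consumed) * 100%
Yield = (57 / 92) * 100
Yield = 0.6196 * 100
Yield = 61.96%


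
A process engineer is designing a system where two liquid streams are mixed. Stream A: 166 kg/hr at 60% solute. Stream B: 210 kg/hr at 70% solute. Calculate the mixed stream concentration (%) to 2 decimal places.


Mass balance on solute: F1*x1 + F2*x2 = F3*x3
F3 = F1 + F2 = 166 + 210 = 376 kg/hr
x3 = (F1*x1 + F2*x2)/F3
x3 = (166*0.6 + 210*0.7) / 376
x3 = 65.59%


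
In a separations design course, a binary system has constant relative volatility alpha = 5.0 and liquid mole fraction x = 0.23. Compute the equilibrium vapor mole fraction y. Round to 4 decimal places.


y = alpha*x / (1 + (alpha-1)*x)
y = 5.0*0.23 / (1 + (5.0-1)*0.23)
y = 1.15 / (1 + 0.92)
y = 1.15 / 1.92
y = 0.5990


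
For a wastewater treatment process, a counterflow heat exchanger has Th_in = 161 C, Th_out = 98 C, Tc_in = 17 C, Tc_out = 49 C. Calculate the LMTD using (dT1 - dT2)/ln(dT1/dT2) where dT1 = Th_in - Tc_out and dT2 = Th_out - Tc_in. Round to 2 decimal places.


dT1 = Th_in - Tc_out = 161 - 49 = 112
dT2 = Th_out - Tc_in = 98 - 17 = 81
LMTD = (dT1 - dT2) / ln(dT1/dT2)
LMTD = (112 - 81) / ln(112/81)
LMTD = 95.66 K


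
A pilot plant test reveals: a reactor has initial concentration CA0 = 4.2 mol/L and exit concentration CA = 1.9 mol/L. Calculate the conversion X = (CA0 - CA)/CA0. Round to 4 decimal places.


X = (CA0 - CA) / CA0
X = (4.2 - 1.9) / 4.2
X = 2.3 / 4.2
X = 0.5476


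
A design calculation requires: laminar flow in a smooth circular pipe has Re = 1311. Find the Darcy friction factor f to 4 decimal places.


f = 64 / Re
f = 64 / 1311
f = 0.0488


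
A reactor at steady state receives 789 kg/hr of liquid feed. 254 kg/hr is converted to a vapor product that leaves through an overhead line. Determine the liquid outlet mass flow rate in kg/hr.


Steady-state mass balance on the main outlet: F_out = F_in - F_removed
F_out = 789 - 254
F_out = 535 kg/hr


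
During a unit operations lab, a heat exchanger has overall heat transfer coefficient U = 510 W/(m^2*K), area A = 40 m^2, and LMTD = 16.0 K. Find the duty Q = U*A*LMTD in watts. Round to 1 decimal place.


Q = U * A * LMTD
Q = 510 * 40 * 16.0
Q = 326400.0 W


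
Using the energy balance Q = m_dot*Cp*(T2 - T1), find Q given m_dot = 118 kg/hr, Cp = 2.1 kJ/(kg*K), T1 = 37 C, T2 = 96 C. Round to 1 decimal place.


Q = m_dot * Cp * (T2 - T1)
Q = 118 * 2.1 * (96 - 37)
Q = 118 * 2.1 * 59
Q = 14620.2 kJ/hr


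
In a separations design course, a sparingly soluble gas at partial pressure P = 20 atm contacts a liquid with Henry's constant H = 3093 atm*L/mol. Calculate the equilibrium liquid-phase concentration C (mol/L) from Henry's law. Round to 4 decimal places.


C = P / H
C = 20 / 3093
C = 0.0065 mol/L


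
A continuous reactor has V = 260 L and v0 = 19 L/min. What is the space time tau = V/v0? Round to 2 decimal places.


tau = V / v0
tau = 260 / 19
tau = 13.68 min


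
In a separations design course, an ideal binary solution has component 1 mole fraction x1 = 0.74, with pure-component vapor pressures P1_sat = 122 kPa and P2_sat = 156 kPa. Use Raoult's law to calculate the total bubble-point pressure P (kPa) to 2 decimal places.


P = x1*P1_sat + x2*P2_sat
x2 = 1 - x1 = 1 - 0.74 = 0.26
P = 0.74*122 + 0.26*156
P = 90.28 + 40.56
P = 130.84 kPa


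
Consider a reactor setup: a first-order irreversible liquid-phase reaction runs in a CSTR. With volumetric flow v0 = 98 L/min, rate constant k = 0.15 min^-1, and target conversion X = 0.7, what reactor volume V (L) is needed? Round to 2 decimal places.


V = v0 * X / (k * (1 - X))
V = 98 * 0.7 / (0.15 * (1 - 0.7))
V = 68.6 / (0.15 * 0.3)
V = 68.6 / 0.045
V = 1524.44 L


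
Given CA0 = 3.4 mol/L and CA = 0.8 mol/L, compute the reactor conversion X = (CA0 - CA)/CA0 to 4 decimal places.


X = (CA0 - CA) / CA0
X = (3.4 - 0.8) / 3.4
X = 2.6 / 3.4
X = 0.7647


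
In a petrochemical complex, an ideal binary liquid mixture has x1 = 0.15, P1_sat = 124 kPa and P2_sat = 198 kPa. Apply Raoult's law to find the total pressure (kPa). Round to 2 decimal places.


P = x1*P1_sat + x2*P2_sat
x2 = 1 - x1 = 1 - 0.15 = 0.85
P = 0.15*124 + 0.85*198
P = 18.6 + 168.3
P = 186.90 kPa


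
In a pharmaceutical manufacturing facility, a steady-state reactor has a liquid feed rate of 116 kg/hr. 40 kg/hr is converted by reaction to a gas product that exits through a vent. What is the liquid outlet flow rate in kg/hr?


Steady-state mass balance on the main outlet: F_out = F_in - F_removed
F_out = 116 - 40
F_out = 76 kg/hr


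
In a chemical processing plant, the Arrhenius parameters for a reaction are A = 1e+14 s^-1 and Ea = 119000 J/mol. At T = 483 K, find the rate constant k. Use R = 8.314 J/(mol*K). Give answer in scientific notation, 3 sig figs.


k = A * exp(-Ea/(R*T))
k = 1e+14 * exp(-119000 / (8.314 * 483))
k = 1e+14 * exp(-29.633968)
k = 1.35e+01


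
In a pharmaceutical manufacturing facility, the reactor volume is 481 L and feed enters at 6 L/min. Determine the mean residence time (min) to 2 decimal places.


tau = V / v0
tau = 481 / 6
tau = 80.17 min


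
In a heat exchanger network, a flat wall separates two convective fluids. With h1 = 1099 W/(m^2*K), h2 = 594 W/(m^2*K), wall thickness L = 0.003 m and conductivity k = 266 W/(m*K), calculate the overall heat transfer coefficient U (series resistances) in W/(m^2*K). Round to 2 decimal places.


1/U = 1/h1 + L/k + 1/h2
1/U = 1/1099 + 0.003/266 + 1/594
1/U = 0.0009099181 + 1.12782e-05 + 0.0016835017
1/U = 0.002604698
U = 383.92 W/(m^2*K)


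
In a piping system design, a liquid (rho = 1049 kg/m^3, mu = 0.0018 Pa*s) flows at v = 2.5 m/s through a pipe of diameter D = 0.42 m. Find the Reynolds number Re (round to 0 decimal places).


Re = rho * v * D / mu
Re = 1049 * 2.5 * 0.42 / 0.0018
Re = 1101.45 / 0.0018
Re = 611917


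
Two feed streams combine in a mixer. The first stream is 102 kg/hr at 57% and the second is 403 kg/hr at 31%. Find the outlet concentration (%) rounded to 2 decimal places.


Mass balance on solute: F1*x1 + F2*x2 = F3*x3
F3 = F1 + F2 = 102 + 403 = 505 kg/hr
x3 = (F1*x1 + F2*x2)/F3
x3 = (102*0.57 + 403*0.31) / 505
x3 = 36.25%


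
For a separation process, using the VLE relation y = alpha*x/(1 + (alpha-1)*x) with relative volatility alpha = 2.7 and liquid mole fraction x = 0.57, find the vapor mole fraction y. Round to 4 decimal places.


y = alpha*x / (1 + (alpha-1)*x)
y = 2.7*0.57 / (1 + (2.7-1)*0.57)
y = 1.539 / (1 + 0.969)
y = 1.539 / 1.969
y = 0.7816


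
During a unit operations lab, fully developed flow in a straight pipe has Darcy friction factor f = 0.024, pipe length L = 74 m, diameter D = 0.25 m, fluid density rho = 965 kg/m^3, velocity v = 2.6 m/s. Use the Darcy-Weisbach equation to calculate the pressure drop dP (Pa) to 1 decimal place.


dP = f * (L/D) * (rho*v^2/2)
dP = 0.024 * (74/0.25) * (965*2.6^2/2)
L/D = 296.0
rho*v^2/2 = 965*6.76/2 = 3261.7
dP = 0.024 * 296.0 * 3261.7
dP = 23171.1 Pa


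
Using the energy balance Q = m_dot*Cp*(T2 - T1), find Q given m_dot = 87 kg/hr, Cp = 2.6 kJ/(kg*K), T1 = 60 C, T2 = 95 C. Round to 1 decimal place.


Q = m_dot * Cp * (T2 - T1)
Q = 87 * 2.6 * (95 - 60)
Q = 87 * 2.6 * 35
Q = 7917.0 kJ/hr


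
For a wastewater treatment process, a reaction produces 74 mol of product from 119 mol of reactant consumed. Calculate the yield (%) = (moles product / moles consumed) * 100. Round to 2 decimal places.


Yield = (moles product / moles consumed) * 100%
Yield = (74 / 119) * 100
Yield = 0.6218 * 100
Yield = 62.18%


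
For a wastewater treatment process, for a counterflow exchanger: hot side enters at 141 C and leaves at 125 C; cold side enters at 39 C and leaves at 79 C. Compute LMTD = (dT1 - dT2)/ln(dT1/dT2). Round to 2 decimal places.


dT1 = Th_in - Tc_out = 141 - 79 = 62
dT2 = Th_out - Tc_in = 125 - 39 = 86
LMTD = (dT1 - dT2) / ln(dT1/dT2)
LMTD = (62 - 86) / ln(62/86)
LMTD = 73.35 K


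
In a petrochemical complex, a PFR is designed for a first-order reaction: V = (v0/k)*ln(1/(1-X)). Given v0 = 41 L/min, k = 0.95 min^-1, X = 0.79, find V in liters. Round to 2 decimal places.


V = (v0/k) * ln(1/(1-X))
V = (41/0.95) * ln(1/(1-0.79))
V = 43.157895 * ln(4.761905)
V = 43.157895 * 1.560648
V = 67.35 L


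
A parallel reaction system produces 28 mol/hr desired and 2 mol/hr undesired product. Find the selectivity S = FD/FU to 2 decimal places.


S = desired product rate / undesired product rate
S = 28 / 2
S = 14.00


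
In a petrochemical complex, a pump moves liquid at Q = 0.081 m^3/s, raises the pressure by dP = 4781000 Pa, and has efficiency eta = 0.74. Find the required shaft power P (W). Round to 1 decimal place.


P = Q * dP / eta
P = 0.081 * 4781000 / 0.74
P = 387261.0 / 0.74
P = 523325.7 W


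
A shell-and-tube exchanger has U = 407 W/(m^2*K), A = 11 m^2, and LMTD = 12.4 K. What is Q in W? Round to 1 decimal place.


Q = U * A * LMTD
Q = 407 * 11 * 12.4
Q = 55514.8 W


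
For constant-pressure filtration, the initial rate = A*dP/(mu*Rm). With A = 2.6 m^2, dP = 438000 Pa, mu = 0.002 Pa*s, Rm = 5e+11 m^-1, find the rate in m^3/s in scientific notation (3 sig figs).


rate = A * dP / (mu * Rm)
rate = 2.6 * 438000 / (0.002 * 5e+11)
rate = 1138800.0 / 1.000e+09
rate = 1.14e-03 m^3/s


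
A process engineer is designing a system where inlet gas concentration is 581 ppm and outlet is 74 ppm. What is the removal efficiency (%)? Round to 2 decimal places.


Efficiency = (G_in - G_out) / G_in * 100%
Efficiency = (581 - 74) / 581 * 100
Efficiency = 507 / 581 * 100
Efficiency = 87.26%


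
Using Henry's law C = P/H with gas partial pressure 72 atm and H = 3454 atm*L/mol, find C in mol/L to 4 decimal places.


C = P / H
C = 72 / 3454
C = 0.0208 mol/L


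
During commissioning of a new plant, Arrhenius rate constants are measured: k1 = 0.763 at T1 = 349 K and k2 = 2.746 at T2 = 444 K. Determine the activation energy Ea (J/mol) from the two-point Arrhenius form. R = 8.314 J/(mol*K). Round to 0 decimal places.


Ea = R * ln(k2/k1) / (1/T1 - 1/T2)
ln(k2/k1) = ln(2.746/0.763) = 1.2806426
1/T1 - 1/T2 = 1/349 - 1/444 = 0.000613077261
Ea = 8.314 * 1.2806426 / 0.000613077261
Ea = 17367 J/mol


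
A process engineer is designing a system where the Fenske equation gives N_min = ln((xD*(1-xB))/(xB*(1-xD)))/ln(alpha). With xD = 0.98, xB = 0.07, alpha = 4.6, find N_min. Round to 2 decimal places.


N_min = ln((xD*(1-xB))/(xB*(1-xD))) / ln(alpha)
Numerator inside ln: 0.9114 / 0.0014 = 651.0
ln(651.0) = 6.47851
ln(alpha) = ln(4.6) = 1.526056
N_min = 6.47851 / 1.526056 = 4.25


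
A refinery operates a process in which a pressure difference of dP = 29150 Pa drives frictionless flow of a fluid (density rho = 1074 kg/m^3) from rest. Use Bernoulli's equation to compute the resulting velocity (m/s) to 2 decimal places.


v = sqrt(2*dP/rho)
v = sqrt(2*29150/1074)
v = sqrt(54.283054)
v = 7.37 m/s


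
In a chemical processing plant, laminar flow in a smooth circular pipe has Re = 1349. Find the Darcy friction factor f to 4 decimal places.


f = 64 / Re
f = 64 / 1349
f = 0.0474


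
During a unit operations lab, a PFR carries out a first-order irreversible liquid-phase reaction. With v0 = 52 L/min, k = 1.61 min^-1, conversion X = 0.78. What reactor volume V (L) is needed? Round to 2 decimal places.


V = (v0/k) * ln(1/(1-X))
V = (52/1.61) * ln(1/(1-0.78))
V = 32.298137 * ln(4.545455)
V = 32.298137 * 1.514128
V = 48.90 L


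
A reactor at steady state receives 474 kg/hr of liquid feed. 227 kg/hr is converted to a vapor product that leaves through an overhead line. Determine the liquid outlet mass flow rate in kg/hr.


Steady-state mass balance on the main outlet: F_out = F_in - F_removed
F_out = 474 - 227
F_out = 247 kg/hr


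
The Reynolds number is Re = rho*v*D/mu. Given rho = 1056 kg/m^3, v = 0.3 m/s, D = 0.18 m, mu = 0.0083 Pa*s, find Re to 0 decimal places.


Re = rho * v * D / mu
Re = 1056 * 0.3 * 0.18 / 0.0083
Re = 57.024 / 0.0083
Re = 6870


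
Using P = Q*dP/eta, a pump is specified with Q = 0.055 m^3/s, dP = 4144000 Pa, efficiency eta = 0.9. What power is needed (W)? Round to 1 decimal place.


P = Q * dP / eta
P = 0.055 * 4144000 / 0.9
P = 227920.0 / 0.9
P = 253244.4 W


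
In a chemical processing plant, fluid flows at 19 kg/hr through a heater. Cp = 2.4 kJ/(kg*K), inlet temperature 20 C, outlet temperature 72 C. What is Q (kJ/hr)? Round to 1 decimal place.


Q = m_dot * Cp * (T2 - T1)
Q = 19 * 2.4 * (72 - 20)
Q = 19 * 2.4 * 52
Q = 2371.2 kJ/hr


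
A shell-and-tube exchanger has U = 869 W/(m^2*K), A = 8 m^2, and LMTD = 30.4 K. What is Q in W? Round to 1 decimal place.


Q = U * A * LMTD
Q = 869 * 8 * 30.4
Q = 211340.8 W


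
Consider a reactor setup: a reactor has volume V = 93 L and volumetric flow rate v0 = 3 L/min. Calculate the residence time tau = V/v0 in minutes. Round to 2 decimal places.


tau = V / v0
tau = 93 / 3
tau = 31.00 min


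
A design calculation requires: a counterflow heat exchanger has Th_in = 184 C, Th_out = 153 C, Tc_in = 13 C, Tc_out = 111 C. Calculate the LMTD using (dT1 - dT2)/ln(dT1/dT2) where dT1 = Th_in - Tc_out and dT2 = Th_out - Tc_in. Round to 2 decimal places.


dT1 = Th_in - Tc_out = 184 - 111 = 73
dT2 = Th_out - Tc_in = 153 - 13 = 140
LMTD = (dT1 - dT2) / ln(dT1/dT2)
LMTD = (73 - 140) / ln(73/140)
LMTD = 102.89 K


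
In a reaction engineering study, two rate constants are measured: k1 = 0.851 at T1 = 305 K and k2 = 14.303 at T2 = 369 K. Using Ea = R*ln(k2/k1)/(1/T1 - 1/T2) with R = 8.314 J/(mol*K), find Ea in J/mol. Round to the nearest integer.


Ea = R * ln(k2/k1) / (1/T1 - 1/T2)
ln(k2/k1) = ln(14.303/0.851) = 2.8218125
1/T1 - 1/T2 = 1/305 - 1/369 = 0.000568661424
Ea = 8.314 * 2.8218125 / 0.000568661424
Ea = 41256 J/mol


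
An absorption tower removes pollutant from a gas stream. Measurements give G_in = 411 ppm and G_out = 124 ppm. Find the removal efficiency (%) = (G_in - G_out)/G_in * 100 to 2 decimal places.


Efficiency = (G_in - G_out) / G_in * 100%
Efficiency = (411 - 124) / 411 * 100
Efficiency = 287 / 411 * 100
Efficiency = 69.83%


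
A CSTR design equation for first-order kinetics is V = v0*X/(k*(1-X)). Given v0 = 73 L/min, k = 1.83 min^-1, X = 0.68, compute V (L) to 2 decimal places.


V = v0 * X / (k * (1 - X))
V = 73 * 0.68 / (1.83 * (1 - 0.68))
V = 49.64 / (1.83 * 0.32)
V = 49.64 / 0.5856
V = 84.77 L


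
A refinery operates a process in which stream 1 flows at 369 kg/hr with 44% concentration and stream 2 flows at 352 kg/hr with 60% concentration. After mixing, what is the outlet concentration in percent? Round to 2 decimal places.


Mass balance on solute: F1*x1 + F2*x2 = F3*x3
F3 = F1 + F2 = 369 + 352 = 721 kg/hr
x3 = (F1*x1 + F2*x2)/F3
x3 = (369*0.44 + 352*0.6) / 721
x3 = 51.81%


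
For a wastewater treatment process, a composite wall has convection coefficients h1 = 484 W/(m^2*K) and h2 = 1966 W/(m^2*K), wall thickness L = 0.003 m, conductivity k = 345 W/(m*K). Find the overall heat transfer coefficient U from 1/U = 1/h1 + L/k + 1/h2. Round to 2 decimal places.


1/U = 1/h1 + L/k + 1/h2
1/U = 1/484 + 0.003/345 + 1/1966
1/U = 0.0020661157 + 8.6957e-06 + 0.000508647
1/U = 0.0025834584
U = 387.08 W/(m^2*K)


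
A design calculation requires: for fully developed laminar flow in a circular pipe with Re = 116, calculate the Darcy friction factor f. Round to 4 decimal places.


f = 64 / Re
f = 64 / 116
f = 0.5517


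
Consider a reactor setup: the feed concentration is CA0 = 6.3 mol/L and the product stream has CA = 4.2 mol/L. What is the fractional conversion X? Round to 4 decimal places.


X = (CA0 - CA) / CA0
X = (6.3 - 4.2) / 6.3
X = 2.1 / 6.3
X = 0.3333


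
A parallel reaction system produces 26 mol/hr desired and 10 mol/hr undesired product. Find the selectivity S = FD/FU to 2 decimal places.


S = desired product rate / undesired product rate
S = 26 / 10
S = 2.60


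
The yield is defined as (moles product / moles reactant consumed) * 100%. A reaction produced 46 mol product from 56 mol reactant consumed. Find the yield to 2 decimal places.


Yield = (moles product / moles consumed) * 100%
Yield = (46 / 56) * 100
Yield = 0.8214 * 100
Yield = 82.14%


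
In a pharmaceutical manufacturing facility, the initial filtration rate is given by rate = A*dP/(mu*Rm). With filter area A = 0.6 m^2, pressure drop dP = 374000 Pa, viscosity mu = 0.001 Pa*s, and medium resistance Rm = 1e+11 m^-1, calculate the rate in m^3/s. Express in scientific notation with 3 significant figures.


rate = A * dP / (mu * Rm)
rate = 0.6 * 374000 / (0.001 * 1e+11)
rate = 224400.0 / 1.000e+08
rate = 2.24e-03 m^3/s


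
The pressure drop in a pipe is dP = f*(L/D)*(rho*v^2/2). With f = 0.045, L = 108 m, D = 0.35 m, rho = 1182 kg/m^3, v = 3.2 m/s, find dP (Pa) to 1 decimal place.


dP = f * (L/D) * (rho*v^2/2)
dP = 0.045 * (108/0.35) * (1182*3.2^2/2)
L/D = 308.57142857
rho*v^2/2 = 1182*10.24/2 = 6051.84
dP = 0.045 * 308.57142857 * 6051.84
dP = 84034.1 Pa


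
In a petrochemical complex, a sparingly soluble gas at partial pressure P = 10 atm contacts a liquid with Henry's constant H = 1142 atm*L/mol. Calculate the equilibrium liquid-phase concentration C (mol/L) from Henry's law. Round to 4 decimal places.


C = P / H
C = 10 / 1142
C = 0.0088 mol/L


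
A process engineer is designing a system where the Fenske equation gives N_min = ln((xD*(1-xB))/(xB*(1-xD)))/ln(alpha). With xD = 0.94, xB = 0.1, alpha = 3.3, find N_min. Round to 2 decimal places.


N_min = ln((xD*(1-xB))/(xB*(1-xD))) / ln(alpha)
Numerator inside ln: 0.846 / 0.006 = 141.0
ln(141.0) = 4.94876
ln(alpha) = ln(3.3) = 1.193922
N_min = 4.94876 / 1.193922 = 4.14


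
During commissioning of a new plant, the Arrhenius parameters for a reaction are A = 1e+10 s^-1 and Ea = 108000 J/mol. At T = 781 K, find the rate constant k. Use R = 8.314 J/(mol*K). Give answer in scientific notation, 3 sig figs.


k = A * exp(-Ea/(R*T))
k = 1e+10 * exp(-108000 / (8.314 * 781))
k = 1e+10 * exp(-16.632698)
k = 5.98e+02


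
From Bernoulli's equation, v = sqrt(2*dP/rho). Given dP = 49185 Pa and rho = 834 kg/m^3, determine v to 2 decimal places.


v = sqrt(2*dP/rho)
v = sqrt(2*49185/834)
v = sqrt(117.94964)
v = 10.86 m/s


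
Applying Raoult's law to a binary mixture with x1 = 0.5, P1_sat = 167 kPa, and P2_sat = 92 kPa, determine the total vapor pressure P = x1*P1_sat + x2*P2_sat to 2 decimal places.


P = x1*P1_sat + x2*P2_sat
x2 = 1 - x1 = 1 - 0.5 = 0.5
P = 0.5*167 + 0.5*92
P = 83.5 + 46.0
P = 129.50 kPa


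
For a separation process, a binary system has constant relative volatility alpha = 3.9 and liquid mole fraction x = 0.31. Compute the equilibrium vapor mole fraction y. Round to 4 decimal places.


y = alpha*x / (1 + (alpha-1)*x)
y = 3.9*0.31 / (1 + (3.9-1)*0.31)
y = 1.209 / (1 + 0.899)
y = 1.209 / 1.899
y = 0.6367


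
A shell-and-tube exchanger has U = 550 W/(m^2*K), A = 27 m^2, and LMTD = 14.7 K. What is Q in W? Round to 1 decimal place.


Q = U * A * LMTD
Q = 550 * 27 * 14.7
Q = 218295.0 W


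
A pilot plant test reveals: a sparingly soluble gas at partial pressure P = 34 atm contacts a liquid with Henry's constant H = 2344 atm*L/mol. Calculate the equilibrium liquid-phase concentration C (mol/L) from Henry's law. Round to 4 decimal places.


C = P / H
C = 34 / 2344
C = 0.0145 mol/L


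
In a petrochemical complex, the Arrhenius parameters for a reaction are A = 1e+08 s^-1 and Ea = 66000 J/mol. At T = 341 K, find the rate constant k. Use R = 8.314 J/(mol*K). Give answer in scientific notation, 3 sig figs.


k = A * exp(-Ea/(R*T))
k = 1e+08 * exp(-66000 / (8.314 * 341))
k = 1e+08 * exp(-23.279816)
k = 7.76e-03
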